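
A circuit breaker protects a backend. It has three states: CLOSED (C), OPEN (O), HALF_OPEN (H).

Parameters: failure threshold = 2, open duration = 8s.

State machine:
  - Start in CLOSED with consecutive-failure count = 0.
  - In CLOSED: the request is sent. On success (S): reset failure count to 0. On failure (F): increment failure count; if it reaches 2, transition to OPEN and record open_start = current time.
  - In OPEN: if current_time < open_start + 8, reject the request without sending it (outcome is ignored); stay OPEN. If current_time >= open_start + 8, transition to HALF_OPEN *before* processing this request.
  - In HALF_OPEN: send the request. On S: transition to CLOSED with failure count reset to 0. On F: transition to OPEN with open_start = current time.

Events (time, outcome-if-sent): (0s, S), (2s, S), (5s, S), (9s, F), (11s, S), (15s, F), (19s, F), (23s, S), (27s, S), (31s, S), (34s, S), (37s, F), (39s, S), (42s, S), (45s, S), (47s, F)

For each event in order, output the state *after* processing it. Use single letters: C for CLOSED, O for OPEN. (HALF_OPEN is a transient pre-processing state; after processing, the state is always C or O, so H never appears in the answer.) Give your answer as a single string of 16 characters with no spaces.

State after each event:
  event#1 t=0s outcome=S: state=CLOSED
  event#2 t=2s outcome=S: state=CLOSED
  event#3 t=5s outcome=S: state=CLOSED
  event#4 t=9s outcome=F: state=CLOSED
  event#5 t=11s outcome=S: state=CLOSED
  event#6 t=15s outcome=F: state=CLOSED
  event#7 t=19s outcome=F: state=OPEN
  event#8 t=23s outcome=S: state=OPEN
  event#9 t=27s outcome=S: state=CLOSED
  event#10 t=31s outcome=S: state=CLOSED
  event#11 t=34s outcome=S: state=CLOSED
  event#12 t=37s outcome=F: state=CLOSED
  event#13 t=39s outcome=S: state=CLOSED
  event#14 t=42s outcome=S: state=CLOSED
  event#15 t=45s outcome=S: state=CLOSED
  event#16 t=47s outcome=F: state=CLOSED

Answer: CCCCCCOOCCCCCCCC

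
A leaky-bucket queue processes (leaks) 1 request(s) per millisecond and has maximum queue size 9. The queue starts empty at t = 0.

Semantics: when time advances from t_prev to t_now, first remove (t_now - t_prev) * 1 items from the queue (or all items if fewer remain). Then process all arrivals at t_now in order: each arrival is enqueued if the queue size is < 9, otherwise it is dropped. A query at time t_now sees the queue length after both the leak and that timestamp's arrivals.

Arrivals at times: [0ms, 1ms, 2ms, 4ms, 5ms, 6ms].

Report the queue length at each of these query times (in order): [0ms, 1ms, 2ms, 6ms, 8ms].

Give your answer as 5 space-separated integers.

Queue lengths at query times:
  query t=0ms: backlog = 1
  query t=1ms: backlog = 1
  query t=2ms: backlog = 1
  query t=6ms: backlog = 1
  query t=8ms: backlog = 0

Answer: 1 1 1 1 0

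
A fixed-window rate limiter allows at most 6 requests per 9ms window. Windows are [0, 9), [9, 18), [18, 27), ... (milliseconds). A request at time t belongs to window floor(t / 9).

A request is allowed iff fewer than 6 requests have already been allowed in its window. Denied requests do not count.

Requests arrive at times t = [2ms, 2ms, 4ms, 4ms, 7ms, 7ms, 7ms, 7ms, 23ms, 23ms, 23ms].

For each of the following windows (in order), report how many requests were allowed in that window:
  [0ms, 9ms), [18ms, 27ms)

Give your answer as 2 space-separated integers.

Processing requests:
  req#1 t=2ms (window 0): ALLOW
  req#2 t=2ms (window 0): ALLOW
  req#3 t=4ms (window 0): ALLOW
  req#4 t=4ms (window 0): ALLOW
  req#5 t=7ms (window 0): ALLOW
  req#6 t=7ms (window 0): ALLOW
  req#7 t=7ms (window 0): DENY
  req#8 t=7ms (window 0): DENY
  req#9 t=23ms (window 2): ALLOW
  req#10 t=23ms (window 2): ALLOW
  req#11 t=23ms (window 2): ALLOW

Allowed counts by window: 6 3

Answer: 6 3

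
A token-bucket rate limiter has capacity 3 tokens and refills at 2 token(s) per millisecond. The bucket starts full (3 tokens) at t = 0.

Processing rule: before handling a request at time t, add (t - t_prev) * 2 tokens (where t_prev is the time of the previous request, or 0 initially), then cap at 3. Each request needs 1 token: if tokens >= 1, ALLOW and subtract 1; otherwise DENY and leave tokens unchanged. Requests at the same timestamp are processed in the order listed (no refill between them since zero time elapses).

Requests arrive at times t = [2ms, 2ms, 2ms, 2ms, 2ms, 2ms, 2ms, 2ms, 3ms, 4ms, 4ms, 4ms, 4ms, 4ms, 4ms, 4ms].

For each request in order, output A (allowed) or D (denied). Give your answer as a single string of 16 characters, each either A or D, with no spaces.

Answer: AAADDDDDAAAADDDD

Derivation:
Simulating step by step:
  req#1 t=2ms: ALLOW
  req#2 t=2ms: ALLOW
  req#3 t=2ms: ALLOW
  req#4 t=2ms: DENY
  req#5 t=2ms: DENY
  req#6 t=2ms: DENY
  req#7 t=2ms: DENY
  req#8 t=2ms: DENY
  req#9 t=3ms: ALLOW
  req#10 t=4ms: ALLOW
  req#11 t=4ms: ALLOW
  req#12 t=4ms: ALLOW
  req#13 t=4ms: DENY
  req#14 t=4ms: DENY
  req#15 t=4ms: DENY
  req#16 t=4ms: DENY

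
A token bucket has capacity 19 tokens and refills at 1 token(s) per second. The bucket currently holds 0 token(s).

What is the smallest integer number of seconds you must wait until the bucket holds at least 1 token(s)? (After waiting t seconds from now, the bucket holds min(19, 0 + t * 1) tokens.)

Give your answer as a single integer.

Answer: 1

Derivation:
Need 0 + t * 1 >= 1, so t >= 1/1.
Smallest integer t = ceil(1/1) = 1.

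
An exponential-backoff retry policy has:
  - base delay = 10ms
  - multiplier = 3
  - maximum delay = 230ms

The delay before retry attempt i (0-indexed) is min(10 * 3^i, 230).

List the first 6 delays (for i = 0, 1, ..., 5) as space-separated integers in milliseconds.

Answer: 10 30 90 230 230 230

Derivation:
Computing each delay:
  i=0: min(10*3^0, 230) = 10
  i=1: min(10*3^1, 230) = 30
  i=2: min(10*3^2, 230) = 90
  i=3: min(10*3^3, 230) = 230
  i=4: min(10*3^4, 230) = 230
  i=5: min(10*3^5, 230) = 230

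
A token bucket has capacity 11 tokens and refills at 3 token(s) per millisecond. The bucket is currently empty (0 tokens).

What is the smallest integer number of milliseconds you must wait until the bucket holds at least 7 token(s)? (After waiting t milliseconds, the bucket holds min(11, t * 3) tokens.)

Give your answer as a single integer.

Need t * 3 >= 7, so t >= 7/3.
Smallest integer t = ceil(7/3) = 3.

Answer: 3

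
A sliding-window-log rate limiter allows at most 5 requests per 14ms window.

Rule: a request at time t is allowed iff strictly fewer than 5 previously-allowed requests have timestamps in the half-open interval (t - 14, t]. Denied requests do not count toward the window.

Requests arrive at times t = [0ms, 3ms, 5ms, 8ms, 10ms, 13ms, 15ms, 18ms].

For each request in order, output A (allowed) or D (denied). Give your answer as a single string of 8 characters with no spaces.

Answer: AAAAADAA

Derivation:
Tracking allowed requests in the window:
  req#1 t=0ms: ALLOW
  req#2 t=3ms: ALLOW
  req#3 t=5ms: ALLOW
  req#4 t=8ms: ALLOW
  req#5 t=10ms: ALLOW
  req#6 t=13ms: DENY
  req#7 t=15ms: ALLOW
  req#8 t=18ms: ALLOW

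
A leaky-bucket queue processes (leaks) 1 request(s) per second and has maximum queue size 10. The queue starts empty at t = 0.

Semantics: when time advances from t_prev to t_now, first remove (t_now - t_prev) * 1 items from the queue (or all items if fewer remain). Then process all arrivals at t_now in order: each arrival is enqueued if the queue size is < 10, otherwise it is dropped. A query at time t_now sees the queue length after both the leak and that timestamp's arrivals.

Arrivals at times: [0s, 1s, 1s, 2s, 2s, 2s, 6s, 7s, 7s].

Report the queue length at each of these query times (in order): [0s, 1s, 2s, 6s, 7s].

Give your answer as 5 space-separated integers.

Answer: 1 2 4 1 2

Derivation:
Queue lengths at query times:
  query t=0s: backlog = 1
  query t=1s: backlog = 2
  query t=2s: backlog = 4
  query t=6s: backlog = 1
  query t=7s: backlog = 2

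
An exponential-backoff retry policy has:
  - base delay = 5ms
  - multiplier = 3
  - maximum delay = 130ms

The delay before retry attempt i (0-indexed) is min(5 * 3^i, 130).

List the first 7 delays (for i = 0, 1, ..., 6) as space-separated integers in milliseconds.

Computing each delay:
  i=0: min(5*3^0, 130) = 5
  i=1: min(5*3^1, 130) = 15
  i=2: min(5*3^2, 130) = 45
  i=3: min(5*3^3, 130) = 130
  i=4: min(5*3^4, 130) = 130
  i=5: min(5*3^5, 130) = 130
  i=6: min(5*3^6, 130) = 130

Answer: 5 15 45 130 130 130 130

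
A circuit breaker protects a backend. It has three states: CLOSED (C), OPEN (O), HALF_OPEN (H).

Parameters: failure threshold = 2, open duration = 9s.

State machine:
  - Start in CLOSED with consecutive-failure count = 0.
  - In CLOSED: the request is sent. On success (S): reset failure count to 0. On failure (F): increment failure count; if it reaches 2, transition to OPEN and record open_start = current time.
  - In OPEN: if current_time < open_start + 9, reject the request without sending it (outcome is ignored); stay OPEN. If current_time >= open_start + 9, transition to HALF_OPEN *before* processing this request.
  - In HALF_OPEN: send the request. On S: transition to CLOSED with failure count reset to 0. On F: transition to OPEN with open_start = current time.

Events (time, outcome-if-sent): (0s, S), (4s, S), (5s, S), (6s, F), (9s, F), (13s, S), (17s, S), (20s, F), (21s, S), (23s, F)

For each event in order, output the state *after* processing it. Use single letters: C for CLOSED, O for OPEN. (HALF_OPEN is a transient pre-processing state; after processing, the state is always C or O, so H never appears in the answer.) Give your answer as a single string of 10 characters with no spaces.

Answer: CCCCOOOOOO

Derivation:
State after each event:
  event#1 t=0s outcome=S: state=CLOSED
  event#2 t=4s outcome=S: state=CLOSED
  event#3 t=5s outcome=S: state=CLOSED
  event#4 t=6s outcome=F: state=CLOSED
  event#5 t=9s outcome=F: state=OPEN
  event#6 t=13s outcome=S: state=OPEN
  event#7 t=17s outcome=S: state=OPEN
  event#8 t=20s outcome=F: state=OPEN
  event#9 t=21s outcome=S: state=OPEN
  event#10 t=23s outcome=F: state=OPEN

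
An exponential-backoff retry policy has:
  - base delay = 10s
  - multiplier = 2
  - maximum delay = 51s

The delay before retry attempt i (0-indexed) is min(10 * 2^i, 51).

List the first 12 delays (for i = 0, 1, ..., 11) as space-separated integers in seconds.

Computing each delay:
  i=0: min(10*2^0, 51) = 10
  i=1: min(10*2^1, 51) = 20
  i=2: min(10*2^2, 51) = 40
  i=3: min(10*2^3, 51) = 51
  i=4: min(10*2^4, 51) = 51
  i=5: min(10*2^5, 51) = 51
  i=6: min(10*2^6, 51) = 51
  i=7: min(10*2^7, 51) = 51
  i=8: min(10*2^8, 51) = 51
  i=9: min(10*2^9, 51) = 51
  i=10: min(10*2^10, 51) = 51
  i=11: min(10*2^11, 51) = 51

Answer: 10 20 40 51 51 51 51 51 51 51 51 51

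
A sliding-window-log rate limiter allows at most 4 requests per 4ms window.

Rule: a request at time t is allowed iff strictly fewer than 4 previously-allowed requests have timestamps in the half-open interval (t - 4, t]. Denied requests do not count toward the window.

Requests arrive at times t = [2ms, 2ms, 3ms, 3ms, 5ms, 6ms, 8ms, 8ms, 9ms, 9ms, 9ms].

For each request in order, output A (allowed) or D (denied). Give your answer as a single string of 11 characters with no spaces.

Tracking allowed requests in the window:
  req#1 t=2ms: ALLOW
  req#2 t=2ms: ALLOW
  req#3 t=3ms: ALLOW
  req#4 t=3ms: ALLOW
  req#5 t=5ms: DENY
  req#6 t=6ms: ALLOW
  req#7 t=8ms: ALLOW
  req#8 t=8ms: ALLOW
  req#9 t=9ms: ALLOW
  req#10 t=9ms: DENY
  req#11 t=9ms: DENY

Answer: AAAADAAAADD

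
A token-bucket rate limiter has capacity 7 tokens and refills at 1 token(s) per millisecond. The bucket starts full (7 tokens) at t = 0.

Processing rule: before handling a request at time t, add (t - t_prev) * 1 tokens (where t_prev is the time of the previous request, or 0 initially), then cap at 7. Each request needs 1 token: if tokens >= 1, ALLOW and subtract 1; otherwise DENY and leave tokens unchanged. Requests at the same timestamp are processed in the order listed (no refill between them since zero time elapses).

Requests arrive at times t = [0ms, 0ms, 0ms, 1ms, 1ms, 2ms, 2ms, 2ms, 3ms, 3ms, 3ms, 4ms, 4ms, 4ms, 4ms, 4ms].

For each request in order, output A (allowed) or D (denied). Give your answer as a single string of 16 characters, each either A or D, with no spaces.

Answer: AAAAAAAAAADADDDD

Derivation:
Simulating step by step:
  req#1 t=0ms: ALLOW
  req#2 t=0ms: ALLOW
  req#3 t=0ms: ALLOW
  req#4 t=1ms: ALLOW
  req#5 t=1ms: ALLOW
  req#6 t=2ms: ALLOW
  req#7 t=2ms: ALLOW
  req#8 t=2ms: ALLOW
  req#9 t=3ms: ALLOW
  req#10 t=3ms: ALLOW
  req#11 t=3ms: DENY
  req#12 t=4ms: ALLOW
  req#13 t=4ms: DENY
  req#14 t=4ms: DENY
  req#15 t=4ms: DENY
  req#16 t=4ms: DENY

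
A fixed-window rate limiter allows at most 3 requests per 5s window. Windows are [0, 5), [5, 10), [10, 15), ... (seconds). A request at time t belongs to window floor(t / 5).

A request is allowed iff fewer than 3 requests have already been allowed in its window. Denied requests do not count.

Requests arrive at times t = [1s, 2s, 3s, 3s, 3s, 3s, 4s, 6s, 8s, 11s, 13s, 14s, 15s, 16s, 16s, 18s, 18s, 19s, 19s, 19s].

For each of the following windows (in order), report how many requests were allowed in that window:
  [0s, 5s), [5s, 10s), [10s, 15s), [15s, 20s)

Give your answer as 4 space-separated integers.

Answer: 3 2 3 3

Derivation:
Processing requests:
  req#1 t=1s (window 0): ALLOW
  req#2 t=2s (window 0): ALLOW
  req#3 t=3s (window 0): ALLOW
  req#4 t=3s (window 0): DENY
  req#5 t=3s (window 0): DENY
  req#6 t=3s (window 0): DENY
  req#7 t=4s (window 0): DENY
  req#8 t=6s (window 1): ALLOW
  req#9 t=8s (window 1): ALLOW
  req#10 t=11s (window 2): ALLOW
  req#11 t=13s (window 2): ALLOW
  req#12 t=14s (window 2): ALLOW
  req#13 t=15s (window 3): ALLOW
  req#14 t=16s (window 3): ALLOW
  req#15 t=16s (window 3): ALLOW
  req#16 t=18s (window 3): DENY
  req#17 t=18s (window 3): DENY
  req#18 t=19s (window 3): DENY
  req#19 t=19s (window 3): DENY
  req#20 t=19s (window 3): DENY

Allowed counts by window: 3 2 3 3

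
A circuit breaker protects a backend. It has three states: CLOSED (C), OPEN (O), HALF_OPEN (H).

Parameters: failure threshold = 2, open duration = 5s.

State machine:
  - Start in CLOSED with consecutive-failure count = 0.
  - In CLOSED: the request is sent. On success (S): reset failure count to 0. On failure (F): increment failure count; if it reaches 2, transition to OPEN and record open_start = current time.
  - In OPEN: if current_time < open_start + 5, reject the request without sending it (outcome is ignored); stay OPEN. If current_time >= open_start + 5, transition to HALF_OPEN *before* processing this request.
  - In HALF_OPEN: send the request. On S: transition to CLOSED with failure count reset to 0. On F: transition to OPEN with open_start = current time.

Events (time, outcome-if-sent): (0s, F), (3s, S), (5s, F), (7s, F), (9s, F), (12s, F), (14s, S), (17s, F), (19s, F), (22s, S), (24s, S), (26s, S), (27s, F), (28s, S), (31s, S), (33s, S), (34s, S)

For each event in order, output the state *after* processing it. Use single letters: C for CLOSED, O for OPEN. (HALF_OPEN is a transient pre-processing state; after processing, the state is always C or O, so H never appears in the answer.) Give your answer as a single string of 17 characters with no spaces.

State after each event:
  event#1 t=0s outcome=F: state=CLOSED
  event#2 t=3s outcome=S: state=CLOSED
  event#3 t=5s outcome=F: state=CLOSED
  event#4 t=7s outcome=F: state=OPEN
  event#5 t=9s outcome=F: state=OPEN
  event#6 t=12s outcome=F: state=OPEN
  event#7 t=14s outcome=S: state=OPEN
  event#8 t=17s outcome=F: state=OPEN
  event#9 t=19s outcome=F: state=OPEN
  event#10 t=22s outcome=S: state=CLOSED
  event#11 t=24s outcome=S: state=CLOSED
  event#12 t=26s outcome=S: state=CLOSED
  event#13 t=27s outcome=F: state=CLOSED
  event#14 t=28s outcome=S: state=CLOSED
  event#15 t=31s outcome=S: state=CLOSED
  event#16 t=33s outcome=S: state=CLOSED
  event#17 t=34s outcome=S: state=CLOSED

Answer: CCCOOOOOOCCCCCCCC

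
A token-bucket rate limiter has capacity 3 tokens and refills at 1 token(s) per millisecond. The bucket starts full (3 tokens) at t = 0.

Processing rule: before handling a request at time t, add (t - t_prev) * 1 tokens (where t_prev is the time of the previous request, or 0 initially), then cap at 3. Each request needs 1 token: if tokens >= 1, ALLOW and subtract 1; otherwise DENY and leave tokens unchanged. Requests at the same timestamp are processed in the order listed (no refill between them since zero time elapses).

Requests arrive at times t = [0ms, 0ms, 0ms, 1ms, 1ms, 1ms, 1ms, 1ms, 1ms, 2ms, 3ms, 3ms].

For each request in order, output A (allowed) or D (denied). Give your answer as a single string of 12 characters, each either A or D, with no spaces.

Answer: AAAADDDDDAAD

Derivation:
Simulating step by step:
  req#1 t=0ms: ALLOW
  req#2 t=0ms: ALLOW
  req#3 t=0ms: ALLOW
  req#4 t=1ms: ALLOW
  req#5 t=1ms: DENY
  req#6 t=1ms: DENY
  req#7 t=1ms: DENY
  req#8 t=1ms: DENY
  req#9 t=1ms: DENY
  req#10 t=2ms: ALLOW
  req#11 t=3ms: ALLOW
  req#12 t=3ms: DENY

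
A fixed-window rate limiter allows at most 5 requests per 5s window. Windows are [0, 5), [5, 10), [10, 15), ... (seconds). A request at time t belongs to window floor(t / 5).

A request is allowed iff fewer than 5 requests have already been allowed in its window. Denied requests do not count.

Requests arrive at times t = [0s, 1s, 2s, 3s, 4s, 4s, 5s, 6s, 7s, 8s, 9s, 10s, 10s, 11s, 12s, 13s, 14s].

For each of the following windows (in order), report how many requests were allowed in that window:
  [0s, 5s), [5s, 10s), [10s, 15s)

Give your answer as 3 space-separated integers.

Answer: 5 5 5

Derivation:
Processing requests:
  req#1 t=0s (window 0): ALLOW
  req#2 t=1s (window 0): ALLOW
  req#3 t=2s (window 0): ALLOW
  req#4 t=3s (window 0): ALLOW
  req#5 t=4s (window 0): ALLOW
  req#6 t=4s (window 0): DENY
  req#7 t=5s (window 1): ALLOW
  req#8 t=6s (window 1): ALLOW
  req#9 t=7s (window 1): ALLOW
  req#10 t=8s (window 1): ALLOW
  req#11 t=9s (window 1): ALLOW
  req#12 t=10s (window 2): ALLOW
  req#13 t=10s (window 2): ALLOW
  req#14 t=11s (window 2): ALLOW
  req#15 t=12s (window 2): ALLOW
  req#16 t=13s (window 2): ALLOW
  req#17 t=14s (window 2): DENY

Allowed counts by window: 5 5 5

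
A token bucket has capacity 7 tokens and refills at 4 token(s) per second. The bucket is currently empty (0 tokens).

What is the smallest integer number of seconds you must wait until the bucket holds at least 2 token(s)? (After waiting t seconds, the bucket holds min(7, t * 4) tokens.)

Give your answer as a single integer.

Answer: 1

Derivation:
Need t * 4 >= 2, so t >= 2/4.
Smallest integer t = ceil(2/4) = 1.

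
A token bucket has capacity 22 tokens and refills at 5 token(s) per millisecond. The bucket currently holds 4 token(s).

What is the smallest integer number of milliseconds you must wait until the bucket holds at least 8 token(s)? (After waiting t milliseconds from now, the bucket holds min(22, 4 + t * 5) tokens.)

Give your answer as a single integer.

Need 4 + t * 5 >= 8, so t >= 4/5.
Smallest integer t = ceil(4/5) = 1.

Answer: 1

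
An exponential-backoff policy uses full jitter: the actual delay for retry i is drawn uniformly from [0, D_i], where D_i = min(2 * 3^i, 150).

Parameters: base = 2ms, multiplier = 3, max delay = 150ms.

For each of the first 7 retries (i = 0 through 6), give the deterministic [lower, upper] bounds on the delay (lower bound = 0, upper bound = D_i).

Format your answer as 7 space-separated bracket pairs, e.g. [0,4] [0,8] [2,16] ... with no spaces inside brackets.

Computing bounds per retry:
  i=0: D_i=min(2*3^0,150)=2, bounds=[0,2]
  i=1: D_i=min(2*3^1,150)=6, bounds=[0,6]
  i=2: D_i=min(2*3^2,150)=18, bounds=[0,18]
  i=3: D_i=min(2*3^3,150)=54, bounds=[0,54]
  i=4: D_i=min(2*3^4,150)=150, bounds=[0,150]
  i=5: D_i=min(2*3^5,150)=150, bounds=[0,150]
  i=6: D_i=min(2*3^6,150)=150, bounds=[0,150]

Answer: [0,2] [0,6] [0,18] [0,54] [0,150] [0,150] [0,150]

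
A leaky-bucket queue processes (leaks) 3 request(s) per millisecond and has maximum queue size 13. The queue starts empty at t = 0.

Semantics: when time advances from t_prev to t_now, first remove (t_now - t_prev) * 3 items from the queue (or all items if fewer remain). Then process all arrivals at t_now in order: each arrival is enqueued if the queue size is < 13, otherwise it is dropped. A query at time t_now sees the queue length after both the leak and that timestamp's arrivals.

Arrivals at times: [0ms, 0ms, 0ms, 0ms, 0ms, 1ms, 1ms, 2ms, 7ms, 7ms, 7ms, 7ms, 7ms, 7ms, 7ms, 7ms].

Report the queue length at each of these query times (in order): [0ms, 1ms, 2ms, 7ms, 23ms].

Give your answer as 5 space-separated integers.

Answer: 5 4 2 8 0

Derivation:
Queue lengths at query times:
  query t=0ms: backlog = 5
  query t=1ms: backlog = 4
  query t=2ms: backlog = 2
  query t=7ms: backlog = 8
  query t=23ms: backlog = 0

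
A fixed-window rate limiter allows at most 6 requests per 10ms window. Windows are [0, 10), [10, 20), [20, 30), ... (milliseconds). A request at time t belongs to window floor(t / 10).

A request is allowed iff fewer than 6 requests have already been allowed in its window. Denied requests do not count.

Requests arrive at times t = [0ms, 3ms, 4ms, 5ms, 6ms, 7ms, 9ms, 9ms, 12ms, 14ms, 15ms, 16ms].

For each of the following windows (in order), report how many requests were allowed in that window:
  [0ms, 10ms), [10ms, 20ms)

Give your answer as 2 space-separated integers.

Answer: 6 4

Derivation:
Processing requests:
  req#1 t=0ms (window 0): ALLOW
  req#2 t=3ms (window 0): ALLOW
  req#3 t=4ms (window 0): ALLOW
  req#4 t=5ms (window 0): ALLOW
  req#5 t=6ms (window 0): ALLOW
  req#6 t=7ms (window 0): ALLOW
  req#7 t=9ms (window 0): DENY
  req#8 t=9ms (window 0): DENY
  req#9 t=12ms (window 1): ALLOW
  req#10 t=14ms (window 1): ALLOW
  req#11 t=15ms (window 1): ALLOW
  req#12 t=16ms (window 1): ALLOW

Allowed counts by window: 6 4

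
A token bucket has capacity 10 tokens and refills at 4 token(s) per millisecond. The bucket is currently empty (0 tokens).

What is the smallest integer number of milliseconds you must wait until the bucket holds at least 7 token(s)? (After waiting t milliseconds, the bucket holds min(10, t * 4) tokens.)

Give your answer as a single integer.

Need t * 4 >= 7, so t >= 7/4.
Smallest integer t = ceil(7/4) = 2.

Answer: 2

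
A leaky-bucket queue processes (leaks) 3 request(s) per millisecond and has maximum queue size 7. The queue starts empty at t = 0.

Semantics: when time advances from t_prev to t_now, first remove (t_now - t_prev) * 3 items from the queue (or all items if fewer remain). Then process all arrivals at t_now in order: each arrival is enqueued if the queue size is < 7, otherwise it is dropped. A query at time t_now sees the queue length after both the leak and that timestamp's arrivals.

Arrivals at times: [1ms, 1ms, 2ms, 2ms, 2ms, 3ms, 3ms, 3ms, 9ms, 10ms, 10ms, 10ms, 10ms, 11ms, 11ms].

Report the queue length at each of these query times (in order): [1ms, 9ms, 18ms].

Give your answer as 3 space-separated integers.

Queue lengths at query times:
  query t=1ms: backlog = 2
  query t=9ms: backlog = 1
  query t=18ms: backlog = 0

Answer: 2 1 0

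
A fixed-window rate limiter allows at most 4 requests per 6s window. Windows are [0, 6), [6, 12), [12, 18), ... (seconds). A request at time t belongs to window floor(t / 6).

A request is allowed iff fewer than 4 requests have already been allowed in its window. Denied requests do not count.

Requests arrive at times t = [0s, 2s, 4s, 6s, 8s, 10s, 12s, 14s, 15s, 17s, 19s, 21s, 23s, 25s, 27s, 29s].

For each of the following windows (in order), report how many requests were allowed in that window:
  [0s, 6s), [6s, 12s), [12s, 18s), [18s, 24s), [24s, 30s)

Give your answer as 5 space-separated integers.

Answer: 3 3 4 3 3

Derivation:
Processing requests:
  req#1 t=0s (window 0): ALLOW
  req#2 t=2s (window 0): ALLOW
  req#3 t=4s (window 0): ALLOW
  req#4 t=6s (window 1): ALLOW
  req#5 t=8s (window 1): ALLOW
  req#6 t=10s (window 1): ALLOW
  req#7 t=12s (window 2): ALLOW
  req#8 t=14s (window 2): ALLOW
  req#9 t=15s (window 2): ALLOW
  req#10 t=17s (window 2): ALLOW
  req#11 t=19s (window 3): ALLOW
  req#12 t=21s (window 3): ALLOW
  req#13 t=23s (window 3): ALLOW
  req#14 t=25s (window 4): ALLOW
  req#15 t=27s (window 4): ALLOW
  req#16 t=29s (window 4): ALLOW

Allowed counts by window: 3 3 4 3 3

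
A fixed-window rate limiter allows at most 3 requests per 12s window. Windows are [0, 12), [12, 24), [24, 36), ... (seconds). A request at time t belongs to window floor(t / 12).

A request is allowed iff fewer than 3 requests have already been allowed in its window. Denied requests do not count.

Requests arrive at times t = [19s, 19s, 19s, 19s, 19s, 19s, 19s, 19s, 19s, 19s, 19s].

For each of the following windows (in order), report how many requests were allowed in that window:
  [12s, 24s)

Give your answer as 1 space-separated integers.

Answer: 3

Derivation:
Processing requests:
  req#1 t=19s (window 1): ALLOW
  req#2 t=19s (window 1): ALLOW
  req#3 t=19s (window 1): ALLOW
  req#4 t=19s (window 1): DENY
  req#5 t=19s (window 1): DENY
  req#6 t=19s (window 1): DENY
  req#7 t=19s (window 1): DENY
  req#8 t=19s (window 1): DENY
  req#9 t=19s (window 1): DENY
  req#10 t=19s (window 1): DENY
  req#11 t=19s (window 1): DENY

Allowed counts by window: 3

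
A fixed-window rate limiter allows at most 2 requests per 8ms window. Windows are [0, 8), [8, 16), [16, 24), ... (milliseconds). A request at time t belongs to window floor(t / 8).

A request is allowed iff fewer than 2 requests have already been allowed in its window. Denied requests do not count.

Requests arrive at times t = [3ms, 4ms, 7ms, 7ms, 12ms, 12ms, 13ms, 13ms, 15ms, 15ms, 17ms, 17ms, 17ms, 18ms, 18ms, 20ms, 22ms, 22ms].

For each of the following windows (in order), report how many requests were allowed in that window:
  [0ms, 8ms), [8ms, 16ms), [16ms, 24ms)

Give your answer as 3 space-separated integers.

Processing requests:
  req#1 t=3ms (window 0): ALLOW
  req#2 t=4ms (window 0): ALLOW
  req#3 t=7ms (window 0): DENY
  req#4 t=7ms (window 0): DENY
  req#5 t=12ms (window 1): ALLOW
  req#6 t=12ms (window 1): ALLOW
  req#7 t=13ms (window 1): DENY
  req#8 t=13ms (window 1): DENY
  req#9 t=15ms (window 1): DENY
  req#10 t=15ms (window 1): DENY
  req#11 t=17ms (window 2): ALLOW
  req#12 t=17ms (window 2): ALLOW
  req#13 t=17ms (window 2): DENY
  req#14 t=18ms (window 2): DENY
  req#15 t=18ms (window 2): DENY
  req#16 t=20ms (window 2): DENY
  req#17 t=22ms (window 2): DENY
  req#18 t=22ms (window 2): DENY

Allowed counts by window: 2 2 2

Answer: 2 2 2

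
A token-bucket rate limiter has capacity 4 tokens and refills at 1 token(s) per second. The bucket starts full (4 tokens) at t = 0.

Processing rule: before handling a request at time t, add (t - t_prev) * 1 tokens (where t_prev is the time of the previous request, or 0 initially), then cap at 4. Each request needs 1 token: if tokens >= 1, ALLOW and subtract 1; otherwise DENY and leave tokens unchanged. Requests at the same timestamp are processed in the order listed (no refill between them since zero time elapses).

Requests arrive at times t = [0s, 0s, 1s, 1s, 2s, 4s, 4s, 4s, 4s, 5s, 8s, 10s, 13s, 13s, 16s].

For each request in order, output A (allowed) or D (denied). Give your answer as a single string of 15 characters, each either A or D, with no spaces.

Answer: AAAAAAAADAAAAAA

Derivation:
Simulating step by step:
  req#1 t=0s: ALLOW
  req#2 t=0s: ALLOW
  req#3 t=1s: ALLOW
  req#4 t=1s: ALLOW
  req#5 t=2s: ALLOW
  req#6 t=4s: ALLOW
  req#7 t=4s: ALLOW
  req#8 t=4s: ALLOW
  req#9 t=4s: DENY
  req#10 t=5s: ALLOW
  req#11 t=8s: ALLOW
  req#12 t=10s: ALLOW
  req#13 t=13s: ALLOW
  req#14 t=13s: ALLOW
  req#15 t=16s: ALLOW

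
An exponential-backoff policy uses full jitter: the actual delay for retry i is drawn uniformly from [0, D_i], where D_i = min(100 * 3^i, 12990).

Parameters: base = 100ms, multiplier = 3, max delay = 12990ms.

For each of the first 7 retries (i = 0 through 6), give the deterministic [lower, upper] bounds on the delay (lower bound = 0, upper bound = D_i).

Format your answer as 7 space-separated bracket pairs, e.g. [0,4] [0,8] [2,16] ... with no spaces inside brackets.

Answer: [0,100] [0,300] [0,900] [0,2700] [0,8100] [0,12990] [0,12990]

Derivation:
Computing bounds per retry:
  i=0: D_i=min(100*3^0,12990)=100, bounds=[0,100]
  i=1: D_i=min(100*3^1,12990)=300, bounds=[0,300]
  i=2: D_i=min(100*3^2,12990)=900, bounds=[0,900]
  i=3: D_i=min(100*3^3,12990)=2700, bounds=[0,2700]
  i=4: D_i=min(100*3^4,12990)=8100, bounds=[0,8100]
  i=5: D_i=min(100*3^5,12990)=12990, bounds=[0,12990]
  i=6: D_i=min(100*3^6,12990)=12990, bounds=[0,12990]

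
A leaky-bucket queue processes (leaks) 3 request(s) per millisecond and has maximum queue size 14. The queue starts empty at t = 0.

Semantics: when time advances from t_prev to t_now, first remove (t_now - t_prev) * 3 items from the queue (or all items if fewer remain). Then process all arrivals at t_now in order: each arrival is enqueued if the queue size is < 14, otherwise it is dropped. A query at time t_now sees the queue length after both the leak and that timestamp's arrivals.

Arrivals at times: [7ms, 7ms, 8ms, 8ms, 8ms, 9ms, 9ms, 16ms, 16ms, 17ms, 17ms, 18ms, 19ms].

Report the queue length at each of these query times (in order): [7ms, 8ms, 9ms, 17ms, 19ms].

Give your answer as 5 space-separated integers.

Answer: 2 3 2 2 1

Derivation:
Queue lengths at query times:
  query t=7ms: backlog = 2
  query t=8ms: backlog = 3
  query t=9ms: backlog = 2
  query t=17ms: backlog = 2
  query t=19ms: backlog = 1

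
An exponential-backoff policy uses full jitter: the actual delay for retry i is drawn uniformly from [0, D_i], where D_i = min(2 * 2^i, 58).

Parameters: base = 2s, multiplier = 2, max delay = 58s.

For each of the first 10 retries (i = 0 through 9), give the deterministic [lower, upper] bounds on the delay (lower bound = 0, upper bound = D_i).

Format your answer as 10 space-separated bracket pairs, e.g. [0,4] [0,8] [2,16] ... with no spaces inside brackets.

Computing bounds per retry:
  i=0: D_i=min(2*2^0,58)=2, bounds=[0,2]
  i=1: D_i=min(2*2^1,58)=4, bounds=[0,4]
  i=2: D_i=min(2*2^2,58)=8, bounds=[0,8]
  i=3: D_i=min(2*2^3,58)=16, bounds=[0,16]
  i=4: D_i=min(2*2^4,58)=32, bounds=[0,32]
  i=5: D_i=min(2*2^5,58)=58, bounds=[0,58]
  i=6: D_i=min(2*2^6,58)=58, bounds=[0,58]
  i=7: D_i=min(2*2^7,58)=58, bounds=[0,58]
  i=8: D_i=min(2*2^8,58)=58, bounds=[0,58]
  i=9: D_i=min(2*2^9,58)=58, bounds=[0,58]

Answer: [0,2] [0,4] [0,8] [0,16] [0,32] [0,58] [0,58] [0,58] [0,58] [0,58]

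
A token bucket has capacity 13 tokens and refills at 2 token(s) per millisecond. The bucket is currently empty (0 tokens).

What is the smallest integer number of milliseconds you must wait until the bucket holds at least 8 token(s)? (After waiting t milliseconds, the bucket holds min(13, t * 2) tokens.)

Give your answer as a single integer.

Answer: 4

Derivation:
Need t * 2 >= 8, so t >= 8/2.
Smallest integer t = ceil(8/2) = 4.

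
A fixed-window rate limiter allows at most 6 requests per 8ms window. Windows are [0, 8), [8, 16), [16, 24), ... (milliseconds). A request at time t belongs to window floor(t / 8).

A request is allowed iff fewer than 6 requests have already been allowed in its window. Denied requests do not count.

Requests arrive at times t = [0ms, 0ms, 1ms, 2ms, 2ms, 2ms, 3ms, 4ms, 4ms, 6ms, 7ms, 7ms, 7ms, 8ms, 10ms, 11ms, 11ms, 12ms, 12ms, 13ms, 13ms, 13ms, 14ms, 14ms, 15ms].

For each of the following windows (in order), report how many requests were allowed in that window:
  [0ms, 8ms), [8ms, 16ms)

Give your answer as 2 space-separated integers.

Answer: 6 6

Derivation:
Processing requests:
  req#1 t=0ms (window 0): ALLOW
  req#2 t=0ms (window 0): ALLOW
  req#3 t=1ms (window 0): ALLOW
  req#4 t=2ms (window 0): ALLOW
  req#5 t=2ms (window 0): ALLOW
  req#6 t=2ms (window 0): ALLOW
  req#7 t=3ms (window 0): DENY
  req#8 t=4ms (window 0): DENY
  req#9 t=4ms (window 0): DENY
  req#10 t=6ms (window 0): DENY
  req#11 t=7ms (window 0): DENY
  req#12 t=7ms (window 0): DENY
  req#13 t=7ms (window 0): DENY
  req#14 t=8ms (window 1): ALLOW
  req#15 t=10ms (window 1): ALLOW
  req#16 t=11ms (window 1): ALLOW
  req#17 t=11ms (window 1): ALLOW
  req#18 t=12ms (window 1): ALLOW
  req#19 t=12ms (window 1): ALLOW
  req#20 t=13ms (window 1): DENY
  req#21 t=13ms (window 1): DENY
  req#22 t=13ms (window 1): DENY
  req#23 t=14ms (window 1): DENY
  req#24 t=14ms (window 1): DENY
  req#25 t=15ms (window 1): DENY

Allowed counts by window: 6 6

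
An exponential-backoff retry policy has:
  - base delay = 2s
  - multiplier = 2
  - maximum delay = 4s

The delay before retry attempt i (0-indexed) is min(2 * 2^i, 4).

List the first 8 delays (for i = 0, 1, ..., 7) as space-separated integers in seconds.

Answer: 2 4 4 4 4 4 4 4

Derivation:
Computing each delay:
  i=0: min(2*2^0, 4) = 2
  i=1: min(2*2^1, 4) = 4
  i=2: min(2*2^2, 4) = 4
  i=3: min(2*2^3, 4) = 4
  i=4: min(2*2^4, 4) = 4
  i=5: min(2*2^5, 4) = 4
  i=6: min(2*2^6, 4) = 4
  i=7: min(2*2^7, 4) = 4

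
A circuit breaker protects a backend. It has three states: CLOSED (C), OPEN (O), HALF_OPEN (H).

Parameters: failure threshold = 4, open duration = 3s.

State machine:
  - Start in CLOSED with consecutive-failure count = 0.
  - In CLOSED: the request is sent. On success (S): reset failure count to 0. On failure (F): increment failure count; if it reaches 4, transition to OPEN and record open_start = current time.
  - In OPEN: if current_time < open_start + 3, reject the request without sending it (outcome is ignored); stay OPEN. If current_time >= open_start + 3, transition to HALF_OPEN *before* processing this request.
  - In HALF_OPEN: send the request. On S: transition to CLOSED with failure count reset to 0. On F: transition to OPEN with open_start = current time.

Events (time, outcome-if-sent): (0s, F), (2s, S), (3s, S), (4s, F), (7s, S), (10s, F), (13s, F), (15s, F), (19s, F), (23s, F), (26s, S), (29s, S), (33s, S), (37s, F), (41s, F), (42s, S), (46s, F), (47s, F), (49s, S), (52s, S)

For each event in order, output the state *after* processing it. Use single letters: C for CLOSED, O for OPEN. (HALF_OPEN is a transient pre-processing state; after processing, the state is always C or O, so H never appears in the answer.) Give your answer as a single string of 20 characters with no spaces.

State after each event:
  event#1 t=0s outcome=F: state=CLOSED
  event#2 t=2s outcome=S: state=CLOSED
  event#3 t=3s outcome=S: state=CLOSED
  event#4 t=4s outcome=F: state=CLOSED
  event#5 t=7s outcome=S: state=CLOSED
  event#6 t=10s outcome=F: state=CLOSED
  event#7 t=13s outcome=F: state=CLOSED
  event#8 t=15s outcome=F: state=CLOSED
  event#9 t=19s outcome=F: state=OPEN
  event#10 t=23s outcome=F: state=OPEN
  event#11 t=26s outcome=S: state=CLOSED
  event#12 t=29s outcome=S: state=CLOSED
  event#13 t=33s outcome=S: state=CLOSED
  event#14 t=37s outcome=F: state=CLOSED
  event#15 t=41s outcome=F: state=CLOSED
  event#16 t=42s outcome=S: state=CLOSED
  event#17 t=46s outcome=F: state=CLOSED
  event#18 t=47s outcome=F: state=CLOSED
  event#19 t=49s outcome=S: state=CLOSED
  event#20 t=52s outcome=S: state=CLOSED

Answer: CCCCCCCCOOCCCCCCCCCC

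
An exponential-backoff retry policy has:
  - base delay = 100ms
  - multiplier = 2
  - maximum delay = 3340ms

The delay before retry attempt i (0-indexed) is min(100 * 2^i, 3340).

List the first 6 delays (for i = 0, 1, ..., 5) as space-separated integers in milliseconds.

Computing each delay:
  i=0: min(100*2^0, 3340) = 100
  i=1: min(100*2^1, 3340) = 200
  i=2: min(100*2^2, 3340) = 400
  i=3: min(100*2^3, 3340) = 800
  i=4: min(100*2^4, 3340) = 1600
  i=5: min(100*2^5, 3340) = 3200

Answer: 100 200 400 800 1600 3200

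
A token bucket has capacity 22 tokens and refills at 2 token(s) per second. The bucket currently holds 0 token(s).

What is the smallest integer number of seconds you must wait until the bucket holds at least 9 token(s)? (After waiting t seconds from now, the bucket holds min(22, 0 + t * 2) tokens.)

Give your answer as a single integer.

Answer: 5

Derivation:
Need 0 + t * 2 >= 9, so t >= 9/2.
Smallest integer t = ceil(9/2) = 5.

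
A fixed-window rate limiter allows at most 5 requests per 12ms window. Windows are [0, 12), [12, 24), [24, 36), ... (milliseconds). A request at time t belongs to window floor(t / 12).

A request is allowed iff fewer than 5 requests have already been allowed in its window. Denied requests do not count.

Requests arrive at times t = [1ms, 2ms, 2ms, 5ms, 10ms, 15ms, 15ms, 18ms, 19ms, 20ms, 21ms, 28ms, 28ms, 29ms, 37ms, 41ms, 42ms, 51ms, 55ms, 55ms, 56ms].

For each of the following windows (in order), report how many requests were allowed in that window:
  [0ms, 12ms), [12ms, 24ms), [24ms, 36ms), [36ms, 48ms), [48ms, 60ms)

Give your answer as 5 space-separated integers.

Answer: 5 5 3 3 4

Derivation:
Processing requests:
  req#1 t=1ms (window 0): ALLOW
  req#2 t=2ms (window 0): ALLOW
  req#3 t=2ms (window 0): ALLOW
  req#4 t=5ms (window 0): ALLOW
  req#5 t=10ms (window 0): ALLOW
  req#6 t=15ms (window 1): ALLOW
  req#7 t=15ms (window 1): ALLOW
  req#8 t=18ms (window 1): ALLOW
  req#9 t=19ms (window 1): ALLOW
  req#10 t=20ms (window 1): ALLOW
  req#11 t=21ms (window 1): DENY
  req#12 t=28ms (window 2): ALLOW
  req#13 t=28ms (window 2): ALLOW
  req#14 t=29ms (window 2): ALLOW
  req#15 t=37ms (window 3): ALLOW
  req#16 t=41ms (window 3): ALLOW
  req#17 t=42ms (window 3): ALLOW
  req#18 t=51ms (window 4): ALLOW
  req#19 t=55ms (window 4): ALLOW
  req#20 t=55ms (window 4): ALLOW
  req#21 t=56ms (window 4): ALLOW

Allowed counts by window: 5 5 3 3 4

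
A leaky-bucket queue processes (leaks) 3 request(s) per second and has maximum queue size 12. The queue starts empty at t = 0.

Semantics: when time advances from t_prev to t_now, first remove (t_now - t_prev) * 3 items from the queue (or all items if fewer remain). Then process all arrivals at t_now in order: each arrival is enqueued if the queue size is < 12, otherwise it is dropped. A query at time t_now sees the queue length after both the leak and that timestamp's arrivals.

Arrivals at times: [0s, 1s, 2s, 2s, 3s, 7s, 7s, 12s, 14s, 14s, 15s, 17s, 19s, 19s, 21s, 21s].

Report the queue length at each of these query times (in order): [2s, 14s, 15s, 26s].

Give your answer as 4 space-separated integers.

Queue lengths at query times:
  query t=2s: backlog = 2
  query t=14s: backlog = 2
  query t=15s: backlog = 1
  query t=26s: backlog = 0

Answer: 2 2 1 0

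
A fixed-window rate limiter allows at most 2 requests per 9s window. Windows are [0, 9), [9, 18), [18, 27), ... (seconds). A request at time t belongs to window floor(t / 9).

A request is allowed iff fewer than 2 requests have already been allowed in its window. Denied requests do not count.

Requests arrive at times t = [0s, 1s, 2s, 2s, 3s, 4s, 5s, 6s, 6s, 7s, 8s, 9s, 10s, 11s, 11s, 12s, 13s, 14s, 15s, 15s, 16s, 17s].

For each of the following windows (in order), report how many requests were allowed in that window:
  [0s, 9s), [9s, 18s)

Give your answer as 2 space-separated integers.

Processing requests:
  req#1 t=0s (window 0): ALLOW
  req#2 t=1s (window 0): ALLOW
  req#3 t=2s (window 0): DENY
  req#4 t=2s (window 0): DENY
  req#5 t=3s (window 0): DENY
  req#6 t=4s (window 0): DENY
  req#7 t=5s (window 0): DENY
  req#8 t=6s (window 0): DENY
  req#9 t=6s (window 0): DENY
  req#10 t=7s (window 0): DENY
  req#11 t=8s (window 0): DENY
  req#12 t=9s (window 1): ALLOW
  req#13 t=10s (window 1): ALLOW
  req#14 t=11s (window 1): DENY
  req#15 t=11s (window 1): DENY
  req#16 t=12s (window 1): DENY
  req#17 t=13s (window 1): DENY
  req#18 t=14s (window 1): DENY
  req#19 t=15s (window 1): DENY
  req#20 t=15s (window 1): DENY
  req#21 t=16s (window 1): DENY
  req#22 t=17s (window 1): DENY

Allowed counts by window: 2 2

Answer: 2 2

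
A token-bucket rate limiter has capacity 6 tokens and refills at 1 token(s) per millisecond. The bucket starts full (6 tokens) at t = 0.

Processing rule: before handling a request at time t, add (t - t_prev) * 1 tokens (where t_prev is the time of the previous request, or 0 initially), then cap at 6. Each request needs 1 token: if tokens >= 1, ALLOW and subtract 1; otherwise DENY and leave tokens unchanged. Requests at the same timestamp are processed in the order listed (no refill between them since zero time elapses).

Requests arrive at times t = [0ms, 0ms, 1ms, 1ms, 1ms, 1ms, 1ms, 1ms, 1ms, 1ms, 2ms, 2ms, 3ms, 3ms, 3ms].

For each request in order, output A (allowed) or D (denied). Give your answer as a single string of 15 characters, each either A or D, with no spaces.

Answer: AAAAAAADDDADADD

Derivation:
Simulating step by step:
  req#1 t=0ms: ALLOW
  req#2 t=0ms: ALLOW
  req#3 t=1ms: ALLOW
  req#4 t=1ms: ALLOW
  req#5 t=1ms: ALLOW
  req#6 t=1ms: ALLOW
  req#7 t=1ms: ALLOW
  req#8 t=1ms: DENY
  req#9 t=1ms: DENY
  req#10 t=1ms: DENY
  req#11 t=2ms: ALLOW
  req#12 t=2ms: DENY
  req#13 t=3ms: ALLOW
  req#14 t=3ms: DENY
  req#15 t=3ms: DENY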